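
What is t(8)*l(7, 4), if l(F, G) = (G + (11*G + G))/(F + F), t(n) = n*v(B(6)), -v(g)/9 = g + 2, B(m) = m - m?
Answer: -3744/7 ≈ -534.86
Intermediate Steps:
B(m) = 0
v(g) = -18 - 9*g (v(g) = -9*(g + 2) = -9*(2 + g) = -18 - 9*g)
t(n) = -18*n (t(n) = n*(-18 - 9*0) = n*(-18 + 0) = n*(-18) = -18*n)
l(F, G) = 13*G/(2*F) (l(F, G) = (G + 12*G)/((2*F)) = (13*G)*(1/(2*F)) = 13*G/(2*F))
t(8)*l(7, 4) = (-18*8)*((13/2)*4/7) = -936*4/7 = -144*26/7 = -3744/7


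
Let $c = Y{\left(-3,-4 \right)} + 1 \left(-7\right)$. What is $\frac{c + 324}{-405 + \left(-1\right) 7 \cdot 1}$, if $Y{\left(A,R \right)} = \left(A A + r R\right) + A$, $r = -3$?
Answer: $- \frac{335}{412} \approx -0.81311$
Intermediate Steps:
$Y{\left(A,R \right)} = A + A^{2} - 3 R$ ($Y{\left(A,R \right)} = \left(A A - 3 R\right) + A = \left(A^{2} - 3 R\right) + A = A + A^{2} - 3 R$)
$c = 11$ ($c = \left(-3 + \left(-3\right)^{2} - -12\right) + 1 \left(-7\right) = \left(-3 + 9 + 12\right) - 7 = 18 - 7 = 11$)
$\frac{c + 324}{-405 + \left(-1\right) 7 \cdot 1} = \frac{11 + 324}{-405 + \left(-1\right) 7 \cdot 1} = \frac{335}{-405 - 7} = \frac{335}{-412} = 335 \left(- \frac{1}{412}\right) = - \frac{335}{412}$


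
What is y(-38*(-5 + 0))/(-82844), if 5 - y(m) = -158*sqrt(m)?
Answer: -5/82844 - 79*sqrt(190)/41422 ≈ -0.026349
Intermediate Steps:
y(m) = 5 + 158*sqrt(m) (y(m) = 5 - (-158)*sqrt(m) = 5 + 158*sqrt(m))
y(-38*(-5 + 0))/(-82844) = (5 + 158*sqrt(-38*(-5 + 0)))/(-82844) = (5 + 158*sqrt(-38*(-5)))*(-1/82844) = (5 + 158*sqrt(190))*(-1/82844) = -5/82844 - 79*sqrt(190)/41422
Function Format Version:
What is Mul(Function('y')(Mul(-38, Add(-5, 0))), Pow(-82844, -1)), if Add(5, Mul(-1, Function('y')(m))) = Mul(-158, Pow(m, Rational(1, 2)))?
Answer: Add(Rational(-5, 82844), Mul(Rational(-79, 41422), Pow(190, Rational(1, 2)))) ≈ -0.026349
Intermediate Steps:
Function('y')(m) = Add(5, Mul(158, Pow(m, Rational(1, 2)))) (Function('y')(m) = Add(5, Mul(-1, Mul(-158, Pow(m, Rational(1, 2))))) = Add(5, Mul(158, Pow(m, Rational(1, 2)))))
Mul(Function('y')(Mul(-38, Add(-5, 0))), Pow(-82844, -1)) = Mul(Add(5, Mul(158, Pow(Mul(-38, Add(-5, 0)), Rational(1, 2)))), Pow(-82844, -1)) = Mul(Add(5, Mul(158, Pow(Mul(-38, -5), Rational(1, 2)))), Rational(-1, 82844)) = Mul(Add(5, Mul(158, Pow(190, Rational(1, 2)))), Rational(-1, 82844)) = Add(Rational(-5, 82844), Mul(Rational(-79, 41422), Pow(190, Rational(1, 2))))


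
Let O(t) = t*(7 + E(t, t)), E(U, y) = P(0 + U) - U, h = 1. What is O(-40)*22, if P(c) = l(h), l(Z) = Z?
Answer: -42240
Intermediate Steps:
P(c) = 1
E(U, y) = 1 - U
O(t) = t*(8 - t) (O(t) = t*(7 + (1 - t)) = t*(8 - t))
O(-40)*22 = -40*(8 - 1*(-40))*22 = -40*(8 + 40)*22 = -40*48*22 = -1920*22 = -42240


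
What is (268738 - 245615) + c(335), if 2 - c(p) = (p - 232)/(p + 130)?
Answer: 10753022/465 ≈ 23125.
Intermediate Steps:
c(p) = 2 - (-232 + p)/(130 + p) (c(p) = 2 - (p - 232)/(p + 130) = 2 - (-232 + p)/(130 + p))
(268738 - 245615) + c(335) = (268738 - 245615) + (492 + 335)/(130 + 335) = 23123 + 827/465 = 10753022/465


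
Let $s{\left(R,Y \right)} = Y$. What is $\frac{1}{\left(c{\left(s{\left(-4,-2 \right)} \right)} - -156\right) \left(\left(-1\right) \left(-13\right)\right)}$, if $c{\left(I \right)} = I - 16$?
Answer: $\frac{1}{1794} \approx 0.00055741$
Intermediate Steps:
$c{\left(I \right)} = -16 + I$
$\frac{1}{\left(c{\left(s{\left(-4,-2 \right)} \right)} - -156\right) \left(\left(-1\right) \left(-13\right)\right)} = \frac{1}{\left(\left(-16 - 2\right) - -156\right) \left(\left(-1\right) \left(-13\right)\right)} = \frac{1}{\left(-18 + 156\right) 13} = \frac{1}{138 \cdot 13} = \frac{1}{1794}$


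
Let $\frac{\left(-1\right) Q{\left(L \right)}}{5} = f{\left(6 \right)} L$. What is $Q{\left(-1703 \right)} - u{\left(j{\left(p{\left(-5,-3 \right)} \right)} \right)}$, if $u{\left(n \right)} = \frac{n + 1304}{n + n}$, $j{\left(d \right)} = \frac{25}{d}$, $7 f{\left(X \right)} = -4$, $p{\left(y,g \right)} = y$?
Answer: $- \frac{331507}{70} \approx -4735.8$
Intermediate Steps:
$f{\left(X \right)} = - \frac{4}{7}$ ($f{\left(X \right)} = \frac{1}{7} \left(-4\right) = - \frac{4}{7}$)
$u{\left(n \right)} = \frac{1304 + n}{2 n}$
$Q{\left(L \right)} = \frac{20 L}{7}$ ($Q{\left(L \right)} = - 5 \left(- \frac{4 L}{7}\right) = \frac{20 L}{7}$)
$Q{\left(-1703 \right)} - u{\left(j{\left(p{\left(-5,-3 \right)} \right)} \right)} = \frac{20}{7} \left(-1703\right) - \frac{1304 + \frac{25}{-5}}{2 \frac{25}{-5}} = - \frac{34060}{7} - \frac{1304 + 25 \left(- \frac{1}{5}\right)}{2 \cdot 25 \left(- \frac{1}{5}\right)} = - \frac{34060}{7} - \frac{1304 - 5}{2 \left(-5\right)} = - \frac{34060}{7} - \frac{1}{2} \left(- \frac{1}{5}\right) 1299 = - \frac{34060}{7} - - \frac{1299}{10} = - \frac{34060}{7} + \frac{1299}{10} = - \frac{331507}{70}$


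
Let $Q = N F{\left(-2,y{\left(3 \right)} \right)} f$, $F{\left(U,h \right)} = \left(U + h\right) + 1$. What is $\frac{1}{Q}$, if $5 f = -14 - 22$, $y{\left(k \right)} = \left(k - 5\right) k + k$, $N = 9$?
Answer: $\frac{5}{1296} \approx 0.003858$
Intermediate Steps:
$y{\left(k \right)} = k + k \left(-5 + k\right)$ ($y{\left(k \right)} = \left(-5 + k\right) k + k = k \left(-5 + k\right) + k = k + k \left(-5 + k\right)$)
$F{\left(U,h \right)} = 1 + U + h$
$f = - \frac{36}{5}$ ($f = \frac{-14 - 22}{5} = \frac{1}{5} \left(-36\right) = - \frac{36}{5} \approx -7.2$)
$Q = \frac{1296}{5}$ ($Q = 9 \left(1 - 2 + 3 \left(-4 + 3\right)\right) \left(- \frac{36}{5}\right) = 9 \left(1 - 2 + 3 \left(-1\right)\right) \left(- \frac{36}{5}\right) = 9 \left(1 - 2 - 3\right) \left(- \frac{36}{5}\right) = 9 \left(-4\right) \left(- \frac{36}{5}\right) = \left(-36\right) \left(- \frac{36}{5}\right) = \frac{1296}{5} \approx 259.2$)
$\frac{1}{Q} = \frac{1}{\frac{1296}{5}} = \frac{5}{1296}$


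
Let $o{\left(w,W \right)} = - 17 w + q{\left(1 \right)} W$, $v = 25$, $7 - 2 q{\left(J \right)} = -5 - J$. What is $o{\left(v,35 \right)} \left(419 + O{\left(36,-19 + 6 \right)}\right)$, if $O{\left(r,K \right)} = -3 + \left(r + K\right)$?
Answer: $- \frac{173405}{2} \approx -86703.0$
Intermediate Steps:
$q{\left(J \right)} = 6 + \frac{J}{2}$ ($q{\left(J \right)} = \frac{7}{2} - \frac{-5 - J}{2} = \frac{7}{2} + \left(\frac{5}{2} + \frac{J}{2}\right) = 6 + \frac{J}{2}$)
$o{\left(w,W \right)} = - 17 w + \frac{13 W}{2}$ ($o{\left(w,W \right)} = - 17 w + \left(6 + \frac{1}{2} \cdot 1\right) W = - 17 w + \left(6 + \frac{1}{2}\right) W = - 17 w + \frac{13 W}{2}$)
$O{\left(r,K \right)} = -3 + K + r$ ($O{\left(r,K \right)} = -3 + \left(K + r\right) = -3 + K + r$)
$o{\left(v,35 \right)} \left(419 + O{\left(36,-19 + 6 \right)}\right) = \left(\left(-17\right) 25 + \frac{13}{2} \cdot 35\right) \left(419 + \left(-3 + \left(-19 + 6\right) + 36\right)\right) = \left(-425 + \frac{455}{2}\right) \left(419 - -20\right) = - \frac{395 \left(419 + 20\right)}{2} = \left(- \frac{395}{2}\right) 439 = - \frac{173405}{2}$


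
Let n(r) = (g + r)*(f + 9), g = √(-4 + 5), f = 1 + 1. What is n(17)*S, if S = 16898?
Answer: 3345804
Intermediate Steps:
f = 2
g = 1 (g = √1 = 1)
n(r) = 11 + 11*r (n(r) = (1 + r)*(2 + 9) = (1 + r)*11 = 11 + 11*r)
n(17)*S = (11 + 11*17)*16898 = (11 + 187)*16898 = 198*16898 = 3345804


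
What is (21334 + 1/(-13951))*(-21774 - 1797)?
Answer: -7015451650443/13951 ≈ -5.0286e+8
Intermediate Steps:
(21334 + 1/(-13951))*(-21774 - 1797) = (21334 - 1/13951)*(-23571) = (297630633/13951)*(-23571) = -7015451650443/13951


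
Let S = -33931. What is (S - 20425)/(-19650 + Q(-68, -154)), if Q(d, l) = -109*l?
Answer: 13589/716 ≈ 18.979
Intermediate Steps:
(S - 20425)/(-19650 + Q(-68, -154)) = (-33931 - 20425)/(-19650 - 109*(-154)) = -54356/(-19650 + 16786) = -54356/(-2864) = -54356*(-1/2864) = 13589/716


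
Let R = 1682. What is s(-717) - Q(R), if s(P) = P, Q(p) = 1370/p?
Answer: -603682/841 ≈ -717.81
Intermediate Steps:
s(-717) - Q(R) = -717 - 1370/1682 = -717 - 1*685/841 = -717 - 685/841 = -603682/841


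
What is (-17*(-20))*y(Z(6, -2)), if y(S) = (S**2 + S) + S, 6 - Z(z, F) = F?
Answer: 27200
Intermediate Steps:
Z(z, F) = 6 - F
y(S) = S**2 + 2*S (y(S) = (S + S**2) + S = S**2 + 2*S)
(-17*(-20))*y(Z(6, -2)) = (-17*(-20))*((6 - 1*(-2))*(2 + (6 - 1*(-2)))) = 340*((6 + 2)*(2 + (6 + 2))) = 340*(8*(2 + 8)) = 340*(8*10) = 340*80 = 27200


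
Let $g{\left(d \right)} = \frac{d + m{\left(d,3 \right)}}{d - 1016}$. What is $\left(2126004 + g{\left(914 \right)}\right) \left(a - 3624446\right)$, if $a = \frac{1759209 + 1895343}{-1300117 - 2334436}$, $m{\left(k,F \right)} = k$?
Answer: $- \frac{1428312880870799535100}{185362203} \approx -7.7055 \cdot 10^{12}$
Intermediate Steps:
$g{\left(d \right)} = \frac{2 d}{-1016 + d}$ ($g{\left(d \right)} = \frac{d + d}{d - 1016} = \frac{2 d}{-1016 + d}$)
$a = - \frac{3654552}{3634553}$ ($a = \frac{3654552}{-3634553} = 3654552 \left(- \frac{1}{3634553}\right) = - \frac{3654552}{3634553} \approx -1.0055$)
$\left(2126004 + g{\left(914 \right)}\right) \left(a - 3624446\right) = \left(2126004 + 2 \cdot 914 \frac{1}{-1016 + 914}\right) \left(- \frac{3654552}{3634553} - 3624446\right) = \left(2126004 + 2 \cdot 914 \frac{1}{-102}\right) \left(- \frac{13173244737190}{3634553}\right) = \left(2126004 + 2 \cdot 914 \left(- \frac{1}{102}\right)\right) \left(- \frac{13173244737190}{3634553}\right) = \left(2126004 - \frac{914}{51}\right) \left(- \frac{13173244737190}{3634553}\right) = \frac{108425290}{51} \left(- \frac{13173244737190}{3634553}\right) = - \frac{1428312880870799535100}{185362203}$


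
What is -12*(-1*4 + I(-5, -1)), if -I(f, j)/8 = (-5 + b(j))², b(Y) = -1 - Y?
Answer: 2448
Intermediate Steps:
I(f, j) = -8*(-6 - j)² (I(f, j) = -8*(-5 + (-1 - j))² = -8*(-6 - j)²)
-12*(-1*4 + I(-5, -1)) = -12*(-1*4 - 8*(6 - 1)²) = -12*(-4 - 8*5²) = -12*(-4 - 8*25) = -12*(-4 - 200) = -12*(-204) = 2448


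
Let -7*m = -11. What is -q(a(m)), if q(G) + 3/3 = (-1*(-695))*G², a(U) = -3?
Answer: -6254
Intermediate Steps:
m = 11/7 (m = -⅐*(-11) = 11/7 ≈ 1.5714)
q(G) = -1 + 695*G² (q(G) = -1 + (-1*(-695))*G² = -1 + 695*G²)
-q(a(m)) = -(-1 + 695*(-3)²) = -(-1 + 695*9) = -(-1 + 6255) = -1*6254 = -6254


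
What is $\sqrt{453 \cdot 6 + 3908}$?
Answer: $\sqrt{6626} \approx 81.4$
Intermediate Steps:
$\sqrt{453 \cdot 6 + 3908} = \sqrt{2718 + 3908} = \sqrt{6626}$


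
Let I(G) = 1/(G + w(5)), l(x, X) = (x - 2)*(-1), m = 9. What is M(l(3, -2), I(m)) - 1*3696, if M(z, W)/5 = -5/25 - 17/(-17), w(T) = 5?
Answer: -3692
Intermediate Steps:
l(x, X) = 2 - x (l(x, X) = (-2 + x)*(-1) = 2 - x)
I(G) = 1/(5 + G) (I(G) = 1/(G + 5) = 1/(5 + G))
M(z, W) = 4 (M(z, W) = 5*(-5/25 - 17/(-17)) = 5*(-5*1/25 - 17*(-1/17)) = 5*(-⅕ + 1) = 5*(⅘) = 4)
M(l(3, -2), I(m)) - 1*3696 = 4 - 1*3696 = 4 - 3696 = -3692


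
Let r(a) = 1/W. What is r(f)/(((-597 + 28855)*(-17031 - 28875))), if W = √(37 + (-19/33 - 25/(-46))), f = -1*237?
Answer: -√85185606/72795631662516 ≈ -1.2679e-10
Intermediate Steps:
f = -237
W = √85185606/1518 (W = √(37 + (-19*1/33 - 25*(-1/46))) = √(37 + (-19/33 + 25/46)) = √(37 - 49/1518) = √(56117/1518) = √85185606/1518 ≈ 6.0801)
r(a) = √85185606/56117 (r(a) = 1/(√85185606/1518) = √85185606/56117)
r(f)/(((-597 + 28855)*(-17031 - 28875))) = (√85185606/56117)/(((-597 + 28855)*(-17031 - 28875))) = (√85185606/56117)/((28258*(-45906))) = (√85185606/56117)/(-1297211748) = (√85185606/56117)*(-1/1297211748) = -√85185606/72795631662516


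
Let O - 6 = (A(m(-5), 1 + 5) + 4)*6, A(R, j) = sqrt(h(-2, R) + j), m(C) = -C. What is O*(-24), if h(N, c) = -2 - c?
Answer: -720 - 144*I ≈ -720.0 - 144.0*I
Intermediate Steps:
A(R, j) = sqrt(-2 + j - R) (A(R, j) = sqrt((-2 - R) + j) = sqrt(-2 + j - R))
O = 30 + 6*I (O = 6 + (sqrt(-2 + (1 + 5) - (-1)*(-5)) + 4)*6 = 6 + (sqrt(-2 + 6 - 1*5) + 4)*6 = 6 + (sqrt(-2 + 6 - 5) + 4)*6 = 6 + (sqrt(-1) + 4)*6 = 6 + (I + 4)*6 = 6 + (4 + I)*6 = 6 + (24 + 6*I) = 30 + 6*I ≈ 30.0 + 6.0*I)
O*(-24) = (30 + 6*I)*(-24) = -720 - 144*I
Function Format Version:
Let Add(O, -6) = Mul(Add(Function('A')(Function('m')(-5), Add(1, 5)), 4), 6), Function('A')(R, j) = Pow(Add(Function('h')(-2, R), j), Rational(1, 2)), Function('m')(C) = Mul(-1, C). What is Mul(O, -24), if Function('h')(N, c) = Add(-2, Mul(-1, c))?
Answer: Add(-720, Mul(-144, I)) ≈ Add(-720.00, Mul(-144.00, I))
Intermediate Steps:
Function('A')(R, j) = Pow(Add(-2, j, Mul(-1, R)), Rational(1, 2)) (Function('A')(R, j) = Pow(Add(Add(-2, Mul(-1, R)), j), Rational(1, 2)) = Pow(Add(-2, j, Mul(-1, R)), Rational(1, 2)))
O = Add(30, Mul(6, I)) (O = Add(6, Mul(Add(Pow(Add(-2, Add(1, 5), Mul(-1, Mul(-1, -5))), Rational(1, 2)), 4), 6)) = Add(6, Mul(Add(Pow(Add(-2, 6, Mul(-1, 5)), Rational(1, 2)), 4), 6)) = Add(6, Mul(Add(Pow(Add(-2, 6, -5), Rational(1, 2)), 4), 6)) = Add(6, Mul(Add(Pow(-1, Rational(1, 2)), 4), 6)) = Add(6, Mul(Add(I, 4), 6)) = Add(6, Mul(Add(4, I), 6)) = Add(6, Add(24, Mul(6, I))) = Add(30, Mul(6, I)) ≈ Add(30.000, Mul(6.0000, I)))
Mul(O, -24) = Mul(Add(30, Mul(6, I)), -24) = Add(-720, Mul(-144, I))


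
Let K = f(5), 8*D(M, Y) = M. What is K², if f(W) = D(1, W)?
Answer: 1/64 ≈ 0.015625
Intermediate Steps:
D(M, Y) = M/8
f(W) = ⅛ (f(W) = (⅛)*1 = ⅛)
K = ⅛ ≈ 0.12500
K² = (⅛)² = 1/64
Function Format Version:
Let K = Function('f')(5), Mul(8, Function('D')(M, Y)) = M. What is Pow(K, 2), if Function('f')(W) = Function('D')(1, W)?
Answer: Rational(1, 64) ≈ 0.015625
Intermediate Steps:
Function('D')(M, Y) = Mul(Rational(1, 8), M)
Function('f')(W) = Rational(1, 8) (Function('f')(W) = Mul(Rational(1, 8), 1) = Rational(1, 8))
K = Rational(1, 8) ≈ 0.12500
Pow(K, 2) = Pow(Rational(1, 8), 2) = Rational(1, 64)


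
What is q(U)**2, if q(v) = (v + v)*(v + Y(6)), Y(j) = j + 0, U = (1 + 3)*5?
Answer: 1081600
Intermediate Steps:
U = 20 (U = 4*5 = 20)
Y(j) = j
q(v) = 2*v*(6 + v) (q(v) = (v + v)*(v + 6) = (2*v)*(6 + v) = 2*v*(6 + v))
q(U)**2 = (2*20*(6 + 20))**2 = (2*20*26)**2 = 1040**2 = 1081600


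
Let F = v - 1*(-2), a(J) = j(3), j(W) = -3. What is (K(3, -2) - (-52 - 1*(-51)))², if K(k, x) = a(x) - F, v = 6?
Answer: 100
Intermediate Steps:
a(J) = -3
F = 8 (F = 6 - 1*(-2) = 6 + 2 = 8)
K(k, x) = -11 (K(k, x) = -3 - 1*8 = -3 - 8 = -11)
(K(3, -2) - (-52 - 1*(-51)))² = (-11 - (-52 - 1*(-51)))² = (-11 - (-52 + 51))² = (-11 - 1*(-1))² = (-11 + 1)² = (-10)² = 100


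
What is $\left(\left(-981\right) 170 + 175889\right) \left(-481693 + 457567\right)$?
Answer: $-220004994$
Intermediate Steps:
$\left(\left(-981\right) 170 + 175889\right) \left(-481693 + 457567\right) = \left(-166770 + 175889\right) \left(-24126\right) = 9119 \left(-24126\right) = -220004994$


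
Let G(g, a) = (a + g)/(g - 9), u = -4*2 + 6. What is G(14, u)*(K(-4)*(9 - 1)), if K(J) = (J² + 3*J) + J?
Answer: 0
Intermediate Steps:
K(J) = J² + 4*J
u = -2 (u = -8 + 6 = -2)
G(g, a) = (a + g)/(-9 + g)
G(14, u)*(K(-4)*(9 - 1)) = ((-2 + 14)/(-9 + 14))*((-4*(4 - 4))*(9 - 1)) = (12/5)*(-4*0*8) = ((⅕)*12)*(0*8) = (12/5)*0 = 0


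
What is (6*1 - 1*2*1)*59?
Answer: 236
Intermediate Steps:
(6*1 - 1*2*1)*59 = (6 - 2*1)*59 = (6 - 2)*59 = 4*59 = 236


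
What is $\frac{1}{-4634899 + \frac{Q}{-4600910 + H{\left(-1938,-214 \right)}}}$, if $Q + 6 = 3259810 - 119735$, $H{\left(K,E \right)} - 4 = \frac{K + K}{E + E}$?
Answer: $- \frac{492295973}{2281742448949110} \approx -2.1575 \cdot 10^{-7}$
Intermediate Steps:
$H{\left(K,E \right)} = 4 + \frac{K}{E}$ ($H{\left(K,E \right)} = 4 + \frac{K + K}{E + E} = 4 + \frac{2 K}{2 E} = 4 + 2 K \frac{1}{2 E} = 4 + \frac{K}{E}$)
$Q = 3140069$ ($Q = -6 + \left(3259810 - 119735\right) = -6 + 3140075 = 3140069$)
$\frac{1}{-4634899 + \frac{Q}{-4600910 + H{\left(-1938,-214 \right)}}} = \frac{1}{-4634899 + \frac{3140069}{-4600910 - \left(-4 + \frac{1938}{-214}\right)}} = \frac{1}{-4634899 + \frac{3140069}{-4600910 + \left(4 - - \frac{969}{107}\right)}} = \frac{1}{-4634899 + \frac{3140069}{-4600910 + \left(4 + \frac{969}{107}\right)}} = \frac{1}{-4634899 + \frac{3140069}{-4600910 + \frac{1397}{107}}} = \frac{1}{-4634899 + \frac{3140069}{- \frac{492295973}{107}}} = \frac{1}{-4634899 + 3140069 \left(- \frac{107}{492295973}\right)} = \frac{1}{-4634899 - \frac{335987383}{492295973}} = \frac{1}{- \frac{2281742448949110}{492295973}} = - \frac{492295973}{2281742448949110}$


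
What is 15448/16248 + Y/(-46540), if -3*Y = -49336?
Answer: 4705689/7876895 ≈ 0.59740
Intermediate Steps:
Y = 49336/3 (Y = -⅓*(-49336) = 49336/3 ≈ 16445.)
15448/16248 + Y/(-46540) = 15448/16248 + (49336/3)/(-46540) = 15448*(1/16248) + (49336/3)*(-1/46540) = 1931/2031 - 12334/34905 = 4705689/7876895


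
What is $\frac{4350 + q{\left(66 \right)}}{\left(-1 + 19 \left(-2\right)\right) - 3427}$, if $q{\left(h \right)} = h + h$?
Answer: $- \frac{2241}{1733} \approx -1.2931$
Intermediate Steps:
$q{\left(h \right)} = 2 h$
$\frac{4350 + q{\left(66 \right)}}{\left(-1 + 19 \left(-2\right)\right) - 3427} = \frac{4350 + 2 \cdot 66}{\left(-1 + 19 \left(-2\right)\right) - 3427} = \frac{4350 + 132}{\left(-1 - 38\right) - 3427} = \frac{4482}{-39 - 3427} = \frac{4482}{-3466} = 4482 \left(- \frac{1}{3466}\right) = - \frac{2241}{1733}$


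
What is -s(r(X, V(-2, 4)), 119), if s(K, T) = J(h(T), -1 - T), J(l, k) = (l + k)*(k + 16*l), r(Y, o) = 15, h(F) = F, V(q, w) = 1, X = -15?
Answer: 1784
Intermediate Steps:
J(l, k) = (k + l)*(k + 16*l)
s(K, T) = (-1 - T)**2 + 16*T**2 + 17*T*(-1 - T) (s(K, T) = (-1 - T)**2 + 16*T**2 + 17*(-1 - T)*T = (-1 - T)**2 + 16*T**2 + 17*T*(-1 - T))
-s(r(X, V(-2, 4)), 119) = -(1 - 15*119) = -(1 - 1785) = -1*(-1784) = 1784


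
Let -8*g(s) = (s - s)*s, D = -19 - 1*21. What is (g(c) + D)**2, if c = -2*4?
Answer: 1600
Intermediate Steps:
c = -8
D = -40 (D = -19 - 21 = -40)
g(s) = 0 (g(s) = -(s - s)*s/8 = -0*s = -1/8*0 = 0)
(g(c) + D)**2 = (0 - 40)**2 = (-40)**2 = 1600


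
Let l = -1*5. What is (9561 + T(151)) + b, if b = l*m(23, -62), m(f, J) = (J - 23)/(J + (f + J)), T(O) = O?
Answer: 980487/101 ≈ 9707.8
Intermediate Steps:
m(f, J) = (-23 + J)/(f + 2*J) (m(f, J) = (-23 + J)/(J + (J + f)) = (-23 + J)/(f + 2*J))
l = -5
b = -425/101 (b = -5*(-23 - 62)/(23 + 2*(-62)) = -5*(-85)/(23 - 124) = -5*(-85)/(-101) = -(-5)*(-85)/101 = -5*85/101 = -425/101 ≈ -4.2079)
(9561 + T(151)) + b = (9561 + 151) - 425/101 = 9712 - 425/101 = 980487/101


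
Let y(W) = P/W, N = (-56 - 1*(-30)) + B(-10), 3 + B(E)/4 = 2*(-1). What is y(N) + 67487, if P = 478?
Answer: 1551962/23 ≈ 67477.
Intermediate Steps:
B(E) = -20 (B(E) = -12 + 4*(2*(-1)) = -12 + 4*(-2) = -12 - 8 = -20)
N = -46 (N = (-56 - 1*(-30)) - 20 = (-56 + 30) - 20 = -26 - 20 = -46)
y(W) = 478/W
y(N) + 67487 = 478/(-46) + 67487 = 478*(-1/46) + 67487 = -239/23 + 67487 = 1551962/23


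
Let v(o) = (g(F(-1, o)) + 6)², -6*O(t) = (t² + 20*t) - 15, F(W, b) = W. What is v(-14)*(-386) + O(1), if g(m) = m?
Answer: -9651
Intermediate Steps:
O(t) = 5/2 - 10*t/3 - t²/6 (O(t) = -((t² + 20*t) - 15)/6 = -(-15 + t² + 20*t)/6 = 5/2 - 10*t/3 - t²/6)
v(o) = 25 (v(o) = (-1 + 6)² = 5² = 25)
v(-14)*(-386) + O(1) = 25*(-386) + (5/2 - 10/3*1 - ⅙*1²) = -9650 + (5/2 - 10/3 - ⅙*1) = -9650 + (5/2 - 10/3 - ⅙) = -9650 - 1 = -9651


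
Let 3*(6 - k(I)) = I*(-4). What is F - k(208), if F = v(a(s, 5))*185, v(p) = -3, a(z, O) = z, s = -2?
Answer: -2515/3 ≈ -838.33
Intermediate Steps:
k(I) = 6 + 4*I/3 (k(I) = 6 - I*(-4)/3 = 6 - (-4)*I/3 = 6 + 4*I/3)
F = -555 (F = -3*185 = -555)
F - k(208) = -555 - (6 + (4/3)*208) = -555 - (6 + 832/3) = -555 - 1*850/3 = -555 - 850/3 = -2515/3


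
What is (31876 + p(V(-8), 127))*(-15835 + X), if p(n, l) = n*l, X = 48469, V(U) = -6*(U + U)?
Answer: 1438115112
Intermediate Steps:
V(U) = -12*U
p(n, l) = l*n
(31876 + p(V(-8), 127))*(-15835 + X) = (31876 + 127*(-12*(-8)))*(-15835 + 48469) = (31876 + 127*96)*32634 = (31876 + 12192)*32634 = 44068*32634 = 1438115112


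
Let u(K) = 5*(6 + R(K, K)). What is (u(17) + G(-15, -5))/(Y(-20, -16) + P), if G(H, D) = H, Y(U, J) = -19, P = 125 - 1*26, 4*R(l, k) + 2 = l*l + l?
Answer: 79/16 ≈ 4.9375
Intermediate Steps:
R(l, k) = -1/2 + l/4 + l**2/4 (R(l, k) = -1/2 + (l*l + l)/4 = -1/2 + (l**2 + l)/4 = -1/2 + (l + l**2)/4 = -1/2 + (l/4 + l**2/4) = -1/2 + l/4 + l**2/4)
P = 99 (P = 125 - 26 = 99)
u(K) = 55/2 + 5*K/4 + 5*K**2/4 (u(K) = 5*(6 + (-1/2 + K/4 + K**2/4)) = 5*(11/2 + K/4 + K**2/4) = 55/2 + 5*K/4 + 5*K**2/4)
(u(17) + G(-15, -5))/(Y(-20, -16) + P) = ((55/2 + (5/4)*17 + (5/4)*17**2) - 15)/(-19 + 99) = ((55/2 + 85/4 + (5/4)*289) - 15)/80 = ((55/2 + 85/4 + 1445/4) - 15)*(1/80) = (410 - 15)*(1/80) = 395*(1/80) = 79/16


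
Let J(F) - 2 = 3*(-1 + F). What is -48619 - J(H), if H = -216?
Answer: -47970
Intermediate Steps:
J(F) = -1 + 3*F (J(F) = 2 + 3*(-1 + F) = 2 + (-3 + 3*F) = -1 + 3*F)
-48619 - J(H) = -48619 - (-1 + 3*(-216)) = -48619 - (-1 - 648) = -48619 - 1*(-649) = -48619 + 649 = -47970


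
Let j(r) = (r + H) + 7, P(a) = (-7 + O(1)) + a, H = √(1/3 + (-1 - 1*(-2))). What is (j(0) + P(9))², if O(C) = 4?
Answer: 511/3 + 52*√3/3 ≈ 200.36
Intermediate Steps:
H = 2*√3/3 (H = √(⅓ + (-1 + 2)) = √(⅓ + 1) = √(4/3) = 2*√3/3 ≈ 1.1547)
P(a) = -3 + a (P(a) = (-7 + 4) + a = -3 + a)
j(r) = 7 + r + 2*√3/3 (j(r) = (r + 2*√3/3) + 7 = 7 + r + 2*√3/3)
(j(0) + P(9))² = ((7 + 0 + 2*√3/3) + (-3 + 9))² = ((7 + 2*√3/3) + 6)² = (13 + 2*√3/3)²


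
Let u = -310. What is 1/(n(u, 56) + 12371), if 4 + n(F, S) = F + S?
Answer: 1/12113 ≈ 8.2556e-5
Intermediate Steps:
n(F, S) = -4 + F + S (n(F, S) = -4 + (F + S) = -4 + F + S)
1/(n(u, 56) + 12371) = 1/((-4 - 310 + 56) + 12371) = 1/(-258 + 12371) = 1/12113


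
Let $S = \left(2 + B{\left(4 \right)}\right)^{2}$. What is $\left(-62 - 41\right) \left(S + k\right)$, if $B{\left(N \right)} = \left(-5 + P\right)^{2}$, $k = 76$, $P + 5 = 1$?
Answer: $-717395$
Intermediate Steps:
$P = -4$ ($P = -5 + 1 = -4$)
$B{\left(N \right)} = 81$ ($B{\left(N \right)} = \left(-5 - 4\right)^{2} = \left(-9\right)^{2} = 81$)
$S = 6889$ ($S = \left(2 + 81\right)^{2} = 83^{2} = 6889$)
$\left(-62 - 41\right) \left(S + k\right) = \left(-62 - 41\right) \left(6889 + 76\right) = \left(-62 - 41\right) 6965 = \left(-103\right) 6965 = -717395$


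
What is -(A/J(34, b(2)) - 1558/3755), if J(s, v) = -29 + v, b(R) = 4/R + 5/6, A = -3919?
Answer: -88050464/589535 ≈ -149.36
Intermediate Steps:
b(R) = ⅚ + 4/R (b(R) = 4/R + 5*(⅙) = 4/R + ⅚ = ⅚ + 4/R)
-(A/J(34, b(2)) - 1558/3755) = -(-3919/(-29 + (⅚ + 4/2)) - 1558/3755) = -(-3919/(-29 + (⅚ + 4*(½))) - 1558*1/3755) = -(-3919/(-29 + (⅚ + 2)) - 1558/3755) = -(-3919/(-29 + 17/6) - 1558/3755) = -(-3919/(-157/6) - 1558/3755) = -(-3919*(-6/157) - 1558/3755) = -(23514/157 - 1558/3755) = -1*88050464/589535 = -88050464/589535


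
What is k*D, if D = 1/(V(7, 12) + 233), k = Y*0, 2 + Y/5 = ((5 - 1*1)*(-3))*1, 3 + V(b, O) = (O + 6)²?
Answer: 0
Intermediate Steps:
V(b, O) = -3 + (6 + O)² (V(b, O) = -3 + (O + 6)² = -3 + (6 + O)²)
Y = -70 (Y = -10 + 5*(((5 - 1*1)*(-3))*1) = -10 + 5*(((5 - 1)*(-3))*1) = -10 + 5*((4*(-3))*1) = -10 + 5*(-12*1) = -10 + 5*(-12) = -10 - 60 = -70)
k = 0 (k = -70*0 = 0)
D = 1/554 (D = 1/((-3 + (6 + 12)²) + 233) = 1/((-3 + 18²) + 233) = 1/((-3 + 324) + 233) = 1/(321 + 233) = 1/554 ≈ 0.0018051)
k*D = 0*(1/554) = 0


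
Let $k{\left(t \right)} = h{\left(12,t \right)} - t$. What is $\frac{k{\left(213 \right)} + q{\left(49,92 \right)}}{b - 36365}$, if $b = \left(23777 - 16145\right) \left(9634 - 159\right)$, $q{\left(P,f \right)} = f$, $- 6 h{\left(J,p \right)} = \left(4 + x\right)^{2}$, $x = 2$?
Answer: $- \frac{127}{72276835} \approx -1.7571 \cdot 10^{-6}$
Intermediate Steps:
$h{\left(J,p \right)} = -6$ ($h{\left(J,p \right)} = - \frac{\left(4 + 2\right)^{2}}{6} = - \frac{6^{2}}{6} = \left(- \frac{1}{6}\right) 36 = -6$)
$b = 72313200$ ($b = 7632 \cdot 9475 = 72313200$)
$k{\left(t \right)} = -6 - t$
$\frac{k{\left(213 \right)} + q{\left(49,92 \right)}}{b - 36365} = \frac{\left(-6 - 213\right) + 92}{72313200 - 36365} = \frac{\left(-6 - 213\right) + 92}{72276835} = \left(-219 + 92\right) \frac{1}{72276835} = \left(-127\right) \frac{1}{72276835} = - \frac{127}{72276835}$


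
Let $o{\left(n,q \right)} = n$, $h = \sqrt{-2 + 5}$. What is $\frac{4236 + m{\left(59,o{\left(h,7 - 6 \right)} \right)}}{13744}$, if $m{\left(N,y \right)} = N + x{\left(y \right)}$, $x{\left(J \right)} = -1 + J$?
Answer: $\frac{2147}{6872} + \frac{\sqrt{3}}{13744} \approx 0.31255$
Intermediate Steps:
$h = \sqrt{3} \approx 1.732$
$m{\left(N,y \right)} = -1 + N + y$ ($m{\left(N,y \right)} = N + \left(-1 + y\right) = -1 + N + y$)
$\frac{4236 + m{\left(59,o{\left(h,7 - 6 \right)} \right)}}{13744} = \frac{4236 + \left(-1 + 59 + \sqrt{3}\right)}{13744} = \left(4236 + \left(58 + \sqrt{3}\right)\right) \frac{1}{13744} = \left(4294 + \sqrt{3}\right) \frac{1}{13744} = \frac{2147}{6872} + \frac{\sqrt{3}}{13744}$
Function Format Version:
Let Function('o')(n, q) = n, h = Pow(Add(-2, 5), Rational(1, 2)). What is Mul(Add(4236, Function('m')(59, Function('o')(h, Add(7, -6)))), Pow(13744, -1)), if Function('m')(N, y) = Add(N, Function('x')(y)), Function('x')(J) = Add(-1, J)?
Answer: Add(Rational(2147, 6872), Mul(Rational(1, 13744), Pow(3, Rational(1, 2)))) ≈ 0.31255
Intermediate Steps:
h = Pow(3, Rational(1, 2)) ≈ 1.7320
Function('m')(N, y) = Add(-1, N, y) (Function('m')(N, y) = Add(N, Add(-1, y)) = Add(-1, N, y))
Mul(Add(4236, Function('m')(59, Function('o')(h, Add(7, -6)))), Pow(13744, -1)) = Mul(Add(4236, Add(-1, 59, Pow(3, Rational(1, 2)))), Pow(13744, -1)) = Mul(Add(4236, Add(58, Pow(3, Rational(1, 2)))), Rational(1, 13744)) = Mul(Add(4294, Pow(3, Rational(1, 2))), Rational(1, 13744)) = Add(Rational(2147, 6872), Mul(Rational(1, 13744), Pow(3, Rational(1, 2))))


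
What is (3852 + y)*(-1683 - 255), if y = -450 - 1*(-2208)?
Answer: -10872180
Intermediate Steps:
y = 1758 (y = -450 + 2208 = 1758)
(3852 + y)*(-1683 - 255) = (3852 + 1758)*(-1683 - 255) = 5610*(-1938) = -10872180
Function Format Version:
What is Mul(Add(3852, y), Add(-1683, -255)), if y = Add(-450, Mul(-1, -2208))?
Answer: -10872180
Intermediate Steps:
y = 1758 (y = Add(-450, 2208) = 1758)
Mul(Add(3852, y), Add(-1683, -255)) = Mul(Add(3852, 1758), Add(-1683, -255)) = Mul(5610, -1938) = -10872180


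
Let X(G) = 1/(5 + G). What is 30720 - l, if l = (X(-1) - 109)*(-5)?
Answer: 120705/4 ≈ 30176.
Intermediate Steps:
l = 2175/4 (l = (1/(5 - 1) - 109)*(-5) = (1/4 - 109)*(-5) = (¼ - 109)*(-5) = -435/4*(-5) = 2175/4 ≈ 543.75)
30720 - l = 30720 - 1*2175/4 = 30720 - 2175/4 = 120705/4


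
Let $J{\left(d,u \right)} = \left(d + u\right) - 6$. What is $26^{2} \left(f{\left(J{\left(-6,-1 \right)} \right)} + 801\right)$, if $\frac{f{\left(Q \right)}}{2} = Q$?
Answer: $523900$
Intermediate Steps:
$J{\left(d,u \right)} = -6 + d + u$
$f{\left(Q \right)} = 2 Q$
$26^{2} \left(f{\left(J{\left(-6,-1 \right)} \right)} + 801\right) = 26^{2} \left(2 \left(-6 - 6 - 1\right) + 801\right) = 676 \left(2 \left(-13\right) + 801\right) = 676 \left(-26 + 801\right) = 676 \cdot 775 = 523900$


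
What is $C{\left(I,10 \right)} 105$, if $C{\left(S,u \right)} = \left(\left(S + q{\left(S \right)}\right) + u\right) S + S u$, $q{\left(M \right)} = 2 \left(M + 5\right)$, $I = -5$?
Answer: $-7875$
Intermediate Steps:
$q{\left(M \right)} = 10 + 2 M$ ($q{\left(M \right)} = 2 \left(5 + M\right) = 10 + 2 M$)
$C{\left(S,u \right)} = S u + S \left(10 + u + 3 S\right)$ ($C{\left(S,u \right)} = \left(\left(S + \left(10 + 2 S\right)\right) + u\right) S + S u = \left(\left(10 + 3 S\right) + u\right) S + S u = \left(10 + u + 3 S\right) S + S u = S \left(10 + u + 3 S\right) + S u = S u + S \left(10 + u + 3 S\right)$)
$C{\left(I,10 \right)} 105 = - 5 \left(10 + 2 \cdot 10 + 3 \left(-5\right)\right) 105 = - 5 \left(10 + 20 - 15\right) 105 = \left(-5\right) 15 \cdot 105 = \left(-75\right) 105 = -7875$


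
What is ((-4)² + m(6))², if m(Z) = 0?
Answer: 256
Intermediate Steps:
((-4)² + m(6))² = ((-4)² + 0)² = (16 + 0)² = 16² = 256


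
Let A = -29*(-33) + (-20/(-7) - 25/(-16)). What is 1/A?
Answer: 112/107679 ≈ 0.0010401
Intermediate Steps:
A = 107679/112 (A = 957 + (-20*(-1/7) - 25*(-1/16)) = 957 + (20/7 + 25/16) = 957 + 495/112 = 107679/112 ≈ 961.42)
1/A = 1/(107679/112) = 112/107679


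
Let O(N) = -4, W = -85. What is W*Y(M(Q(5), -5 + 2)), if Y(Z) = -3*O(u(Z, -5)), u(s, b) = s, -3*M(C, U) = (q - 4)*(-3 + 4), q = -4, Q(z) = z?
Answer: -1020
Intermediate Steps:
M(C, U) = 8/3 (M(C, U) = -(-4 - 4)*(-3 + 4)/3 = -(-8)/3 = -⅓*(-8) = 8/3)
Y(Z) = 12 (Y(Z) = -3*(-4) = 12)
W*Y(M(Q(5), -5 + 2)) = -85*12 = -1020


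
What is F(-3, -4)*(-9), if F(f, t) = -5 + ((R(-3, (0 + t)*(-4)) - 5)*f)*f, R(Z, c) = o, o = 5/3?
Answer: 315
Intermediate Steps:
o = 5/3 (o = 5*(⅓) = 5/3 ≈ 1.6667)
R(Z, c) = 5/3
F(f, t) = -5 - 10*f²/3 (F(f, t) = -5 + ((5/3 - 5)*f)*f = -5 + (-10*f/3)*f = -5 - 10*f²/3)
F(-3, -4)*(-9) = (-5 - 10/3*(-3)²)*(-9) = (-5 - 10/3*9)*(-9) = (-5 - 30)*(-9) = -35*(-9) = 315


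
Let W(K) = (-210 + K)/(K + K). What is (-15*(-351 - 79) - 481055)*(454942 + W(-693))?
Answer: -14250591770075/66 ≈ -2.1592e+11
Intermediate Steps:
W(K) = (-210 + K)/(2*K) (W(K) = (-210 + K)/((2*K)) = (-210 + K)*(1/(2*K)) = (-210 + K)/(2*K))
(-15*(-351 - 79) - 481055)*(454942 + W(-693)) = (-15*(-351 - 79) - 481055)*(454942 + (1/2)*(-210 - 693)/(-693)) = (-15*(-430) - 481055)*(454942 + (1/2)*(-1/693)*(-903)) = (6450 - 481055)*(454942 + 43/66) = -474605*30026215/66 = -14250591770075/66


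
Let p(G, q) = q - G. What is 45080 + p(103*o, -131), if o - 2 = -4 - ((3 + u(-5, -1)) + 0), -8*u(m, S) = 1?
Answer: 363609/8 ≈ 45451.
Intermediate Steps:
u(m, S) = -⅛ (u(m, S) = -⅛*1 = -⅛)
o = -39/8 (o = 2 + (-4 - ((3 - ⅛) + 0)) = 2 + (-4 - (23/8 + 0)) = 2 + (-4 - 1*23/8) = 2 + (-4 - 23/8) = 2 - 55/8 = -39/8 ≈ -4.8750)
45080 + p(103*o, -131) = 45080 + (-131 - 103*(-39)/8) = 45080 + (-131 - 1*(-4017/8)) = 45080 + (-131 + 4017/8) = 45080 + 2969/8 = 363609/8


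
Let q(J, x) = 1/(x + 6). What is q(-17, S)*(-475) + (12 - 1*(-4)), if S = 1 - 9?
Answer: 507/2 ≈ 253.50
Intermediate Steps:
S = -8
q(J, x) = 1/(6 + x)
q(-17, S)*(-475) + (12 - 1*(-4)) = -475/(6 - 8) + (12 - 1*(-4)) = -475/(-2) + (12 + 4) = -1/2*(-475) + 16 = 475/2 + 16 = 507/2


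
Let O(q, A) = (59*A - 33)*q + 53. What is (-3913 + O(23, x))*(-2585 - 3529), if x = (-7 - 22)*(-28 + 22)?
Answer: -1415384886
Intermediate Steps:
x = 174 (x = -29*(-6) = 174)
O(q, A) = 53 + q*(-33 + 59*A) (O(q, A) = (-33 + 59*A)*q + 53 = q*(-33 + 59*A) + 53 = 53 + q*(-33 + 59*A))
(-3913 + O(23, x))*(-2585 - 3529) = (-3913 + (53 - 33*23 + 59*174*23))*(-2585 - 3529) = (-3913 + (53 - 759 + 236118))*(-6114) = (-3913 + 235412)*(-6114) = 231499*(-6114) = -1415384886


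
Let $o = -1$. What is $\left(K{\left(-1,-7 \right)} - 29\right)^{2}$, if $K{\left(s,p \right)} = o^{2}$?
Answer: $784$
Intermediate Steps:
$K{\left(s,p \right)} = 1$ ($K{\left(s,p \right)} = \left(-1\right)^{2} = 1$)
$\left(K{\left(-1,-7 \right)} - 29\right)^{2} = \left(1 - 29\right)^{2} = \left(-28\right)^{2} = 784$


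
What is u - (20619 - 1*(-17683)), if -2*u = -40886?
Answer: -17859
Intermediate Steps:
u = 20443 (u = -½*(-40886) = 20443)
u - (20619 - 1*(-17683)) = 20443 - (20619 - 1*(-17683)) = 20443 - (20619 + 17683) = 20443 - 1*38302 = 20443 - 38302 = -17859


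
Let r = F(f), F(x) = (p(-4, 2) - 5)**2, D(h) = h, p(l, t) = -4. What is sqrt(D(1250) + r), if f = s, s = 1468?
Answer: 11*sqrt(11) ≈ 36.483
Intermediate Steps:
f = 1468
F(x) = 81 (F(x) = (-4 - 5)**2 = (-9)**2 = 81)
r = 81
sqrt(D(1250) + r) = sqrt(1250 + 81) = sqrt(1331) = 11*sqrt(11)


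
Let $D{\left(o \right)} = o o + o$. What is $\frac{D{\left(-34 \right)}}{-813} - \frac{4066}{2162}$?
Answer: $- \frac{955237}{292951} \approx -3.2607$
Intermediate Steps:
$D{\left(o \right)} = o + o^{2}$ ($D{\left(o \right)} = o^{2} + o = o + o^{2}$)
$\frac{D{\left(-34 \right)}}{-813} - \frac{4066}{2162} = \frac{\left(-34\right) \left(1 - 34\right)}{-813} - \frac{4066}{2162} = \left(-34\right) \left(-33\right) \left(- \frac{1}{813}\right) - \frac{2033}{1081} = 1122 \left(- \frac{1}{813}\right) - \frac{2033}{1081} = - \frac{374}{271} - \frac{2033}{1081} = - \frac{955237}{292951}$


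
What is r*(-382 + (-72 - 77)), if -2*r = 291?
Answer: 154521/2 ≈ 77261.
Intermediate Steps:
r = -291/2 (r = -½*291 = -291/2 ≈ -145.50)
r*(-382 + (-72 - 77)) = -291*(-382 + (-72 - 77))/2 = -291*(-382 - 149)/2 = -291/2*(-531) = 154521/2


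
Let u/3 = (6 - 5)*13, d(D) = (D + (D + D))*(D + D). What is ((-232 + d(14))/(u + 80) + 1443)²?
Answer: 29811820921/14161 ≈ 2.1052e+6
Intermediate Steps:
d(D) = 6*D² (d(D) = (D + 2*D)*(2*D) = (3*D)*(2*D) = 6*D²)
u = 39 (u = 3*((6 - 5)*13) = 3*(1*13) = 3*13 = 39)
((-232 + d(14))/(u + 80) + 1443)² = ((-232 + 6*14²)/(39 + 80) + 1443)² = ((-232 + 6*196)/119 + 1443)² = ((-232 + 1176)*(1/119) + 1443)² = (944*(1/119) + 1443)² = (944/119 + 1443)² = (172661/119)² = 29811820921/14161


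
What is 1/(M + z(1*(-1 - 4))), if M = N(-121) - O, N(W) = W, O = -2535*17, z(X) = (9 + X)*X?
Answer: 1/42954 ≈ 2.3281e-5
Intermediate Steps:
z(X) = X*(9 + X)
O = -43095
M = 42974 (M = -121 - 1*(-43095) = -121 + 43095 = 42974)
1/(M + z(1*(-1 - 4))) = 1/(42974 + (1*(-1 - 4))*(9 + 1*(-1 - 4))) = 1/(42974 + (1*(-5))*(9 + 1*(-5))) = 1/(42974 - 5*(9 - 5)) = 1/(42974 - 5*4) = 1/(42974 - 20) = 1/42954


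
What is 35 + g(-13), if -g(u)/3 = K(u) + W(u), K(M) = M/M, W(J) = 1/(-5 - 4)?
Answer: 97/3 ≈ 32.333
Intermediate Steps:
W(J) = -⅑ (W(J) = 1/(-9) = -⅑)
K(M) = 1
g(u) = -8/3 (g(u) = -3*(1 - ⅑) = -3*8/9 = -8/3)
35 + g(-13) = 35 - 8/3 = 97/3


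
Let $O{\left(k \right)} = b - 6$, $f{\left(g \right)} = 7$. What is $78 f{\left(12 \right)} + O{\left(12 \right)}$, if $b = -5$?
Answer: $535$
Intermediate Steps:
$O{\left(k \right)} = -11$ ($O{\left(k \right)} = -5 - 6 = -11$)
$78 f{\left(12 \right)} + O{\left(12 \right)} = 78 \cdot 7 - 11 = 546 - 11 = 535$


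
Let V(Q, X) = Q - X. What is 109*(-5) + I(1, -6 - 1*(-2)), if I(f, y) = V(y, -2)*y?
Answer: -537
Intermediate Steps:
I(f, y) = y*(2 + y) (I(f, y) = (y - 1*(-2))*y = (y + 2)*y = (2 + y)*y = y*(2 + y))
109*(-5) + I(1, -6 - 1*(-2)) = 109*(-5) + (-6 - 1*(-2))*(2 + (-6 - 1*(-2))) = -545 + (-6 + 2)*(2 + (-6 + 2)) = -545 - 4*(2 - 4) = -545 - 4*(-2) = -545 + 8 = -537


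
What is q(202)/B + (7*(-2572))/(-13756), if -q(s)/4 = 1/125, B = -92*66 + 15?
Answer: 3407833381/2603752875 ≈ 1.3088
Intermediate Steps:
B = -6057 (B = -6072 + 15 = -6057)
q(s) = -4/125
q(202)/B + (7*(-2572))/(-13756) = -4/125/(-6057) + (7*(-2572))/(-13756) = -4/125*(-1/6057) - 18004*(-1/13756) = 4/757125 + 4501/3439 = 3407833381/2603752875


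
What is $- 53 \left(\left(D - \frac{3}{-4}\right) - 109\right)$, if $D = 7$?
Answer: $\frac{21465}{4} \approx 5366.3$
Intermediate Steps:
$- 53 \left(\left(D - \frac{3}{-4}\right) - 109\right) = - 53 \left(\left(7 - \frac{3}{-4}\right) - 109\right) = - 53 \left(\left(7 - 3 \left(- \frac{1}{4}\right)\right) - 109\right) = - 53 \left(\left(7 - - \frac{3}{4}\right) - 109\right) = - 53 \left(\left(7 + \frac{3}{4}\right) - 109\right) = - 53 \left(\frac{31}{4} - 109\right) = \left(-53\right) \left(- \frac{405}{4}\right) = \frac{21465}{4}$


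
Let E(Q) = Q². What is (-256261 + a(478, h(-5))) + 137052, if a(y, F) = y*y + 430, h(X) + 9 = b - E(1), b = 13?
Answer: 109705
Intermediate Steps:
h(X) = 3 (h(X) = -9 + (13 - 1*1²) = -9 + (13 - 1*1) = -9 + (13 - 1) = -9 + 12 = 3)
a(y, F) = 430 + y² (a(y, F) = y² + 430 = 430 + y²)
(-256261 + a(478, h(-5))) + 137052 = (-256261 + (430 + 478²)) + 137052 = (-256261 + (430 + 228484)) + 137052 = (-256261 + 228914) + 137052 = -27347 + 137052 = 109705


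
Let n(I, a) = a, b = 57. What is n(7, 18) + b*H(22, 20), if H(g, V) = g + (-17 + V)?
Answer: 1443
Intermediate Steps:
H(g, V) = -17 + V + g
n(7, 18) + b*H(22, 20) = 18 + 57*(-17 + 20 + 22) = 18 + 57*25 = 18 + 1425 = 1443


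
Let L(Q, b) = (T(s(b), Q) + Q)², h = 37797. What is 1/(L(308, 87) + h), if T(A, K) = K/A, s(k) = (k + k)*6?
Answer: 68121/9049385662 ≈ 7.5277e-6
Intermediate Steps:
s(k) = 12*k (s(k) = (2*k)*6 = 12*k)
L(Q, b) = (Q + Q/(12*b))² (L(Q, b) = (Q/((12*b)) + Q)² = (Q*(1/(12*b)) + Q)² = (Q/(12*b) + Q)² = (Q + Q/(12*b))²)
1/(L(308, 87) + h) = 1/((308 + (1/12)*308/87)² + 37797) = 1/((308 + (1/12)*308*(1/87))² + 37797) = 1/((308 + 77/261)² + 37797) = 1/((80465/261)² + 37797) = 1/(6474616225/68121 + 37797) = 1/(9049385662/68121) = 68121/9049385662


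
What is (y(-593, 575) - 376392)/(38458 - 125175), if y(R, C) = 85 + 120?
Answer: 376187/86717 ≈ 4.3381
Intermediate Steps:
y(R, C) = 205
(y(-593, 575) - 376392)/(38458 - 125175) = (205 - 376392)/(38458 - 125175) = -376187/(-86717) = -376187*(-1/86717) = 376187/86717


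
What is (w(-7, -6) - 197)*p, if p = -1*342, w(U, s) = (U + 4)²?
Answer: 64296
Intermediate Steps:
w(U, s) = (4 + U)²
p = -342
(w(-7, -6) - 197)*p = ((4 - 7)² - 197)*(-342) = ((-3)² - 197)*(-342) = (9 - 197)*(-342) = -188*(-342) = 64296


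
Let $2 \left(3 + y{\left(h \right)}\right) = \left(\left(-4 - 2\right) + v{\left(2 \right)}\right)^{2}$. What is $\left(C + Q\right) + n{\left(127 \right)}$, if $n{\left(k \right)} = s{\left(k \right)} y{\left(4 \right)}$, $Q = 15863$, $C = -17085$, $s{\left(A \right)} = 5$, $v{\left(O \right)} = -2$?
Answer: $-1077$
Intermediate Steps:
$y{\left(h \right)} = 29$ ($y{\left(h \right)} = -3 + \frac{\left(\left(-4 - 2\right) - 2\right)^{2}}{2} = -3 + \frac{\left(-6 - 2\right)^{2}}{2} = -3 + \frac{\left(-8\right)^{2}}{2} = -3 + \frac{1}{2} \cdot 64 = -3 + 32 = 29$)
$n{\left(k \right)} = 145$ ($n{\left(k \right)} = 5 \cdot 29 = 145$)
$\left(C + Q\right) + n{\left(127 \right)} = \left(-17085 + 15863\right) + 145 = -1222 + 145 = -1077$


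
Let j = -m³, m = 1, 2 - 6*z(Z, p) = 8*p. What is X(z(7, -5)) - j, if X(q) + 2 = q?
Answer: 6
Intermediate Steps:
z(Z, p) = ⅓ - 4*p/3
X(q) = -2 + q
j = -1 (j = -1*1³ = -1*1 = -1)
X(z(7, -5)) - j = (-2 + (⅓ - 4/3*(-5))) - 1*(-1) = (-2 + (⅓ + 20/3)) + 1 = (-2 + 7) + 1 = 5 + 1 = 6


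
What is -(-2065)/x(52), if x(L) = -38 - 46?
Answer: -295/12 ≈ -24.583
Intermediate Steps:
x(L) = -84
-(-2065)/x(52) = -(-2065)/(-84) = -(-2065)*(-1)/84 = -1*295/12 = -295/12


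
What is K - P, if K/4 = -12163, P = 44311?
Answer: -92963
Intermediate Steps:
K = -48652 (K = 4*(-12163) = -48652)
K - P = -48652 - 1*44311 = -48652 - 44311 = -92963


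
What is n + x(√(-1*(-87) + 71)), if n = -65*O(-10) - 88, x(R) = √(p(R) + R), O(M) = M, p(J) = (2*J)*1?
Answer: 562 + √3*158^(¼) ≈ 568.14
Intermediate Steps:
p(J) = 2*J
x(R) = √3*√R (x(R) = √(2*R + R) = √(3*R) = √3*√R)
n = 562 (n = -65*(-10) - 88 = 650 - 88 = 562)
n + x(√(-1*(-87) + 71)) = 562 + √3*√(√(-1*(-87) + 71)) = 562 + √3*√(√(87 + 71)) = 562 + √3*√(√158) = 562 + √3*158^(¼)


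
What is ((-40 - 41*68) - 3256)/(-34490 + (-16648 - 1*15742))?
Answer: 1521/16720 ≈ 0.090969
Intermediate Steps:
((-40 - 41*68) - 3256)/(-34490 + (-16648 - 1*15742)) = ((-40 - 2788) - 3256)/(-34490 + (-16648 - 15742)) = (-2828 - 3256)/(-34490 - 32390) = -6084/(-66880) = -6084*(-1/66880) = 1521/16720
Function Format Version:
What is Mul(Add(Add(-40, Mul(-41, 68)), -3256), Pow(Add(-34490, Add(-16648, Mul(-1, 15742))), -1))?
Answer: Rational(1521, 16720) ≈ 0.090969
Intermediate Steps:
Mul(Add(Add(-40, Mul(-41, 68)), -3256), Pow(Add(-34490, Add(-16648, Mul(-1, 15742))), -1)) = Mul(Add(Add(-40, -2788), -3256), Pow(Add(-34490, Add(-16648, -15742)), -1)) = Mul(Add(-2828, -3256), Pow(Add(-34490, -32390), -1)) = Mul(-6084, Pow(-66880, -1)) = Mul(-6084, Rational(-1, 66880)) = Rational(1521, 16720)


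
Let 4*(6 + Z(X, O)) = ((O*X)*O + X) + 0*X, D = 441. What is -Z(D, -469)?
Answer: -48501609/2 ≈ -2.4251e+7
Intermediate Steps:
Z(X, O) = -6 + X/4 + X*O²/4 (Z(X, O) = -6 + (((O*X)*O + X) + 0*X)/4 = -6 + ((X*O² + X) + 0)/4 = -6 + ((X + X*O²) + 0)/4 = -6 + (X + X*O²)/4 = -6 + (X/4 + X*O²/4) = -6 + X/4 + X*O²/4)
-Z(D, -469) = -(-6 + (¼)*441 + (¼)*441*(-469)²) = -(-6 + 441/4 + (¼)*441*219961) = -(-6 + 441/4 + 97002801/4) = -1*48501609/2 = -48501609/2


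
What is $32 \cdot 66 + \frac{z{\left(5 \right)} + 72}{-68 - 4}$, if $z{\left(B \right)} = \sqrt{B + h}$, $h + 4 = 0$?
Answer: $\frac{151991}{72} \approx 2111.0$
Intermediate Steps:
$h = -4$ ($h = -4 + 0 = -4$)
$z{\left(B \right)} = \sqrt{-4 + B}$ ($z{\left(B \right)} = \sqrt{B - 4} = \sqrt{-4 + B}$)
$32 \cdot 66 + \frac{z{\left(5 \right)} + 72}{-68 - 4} = 32 \cdot 66 + \frac{\sqrt{-4 + 5} + 72}{-68 - 4} = 2112 + \frac{\sqrt{1} + 72}{-72} = 2112 + \left(1 + 72\right) \left(- \frac{1}{72}\right) = 2112 + 73 \left(- \frac{1}{72}\right) = 2112 - \frac{73}{72} = \frac{151991}{72}$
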